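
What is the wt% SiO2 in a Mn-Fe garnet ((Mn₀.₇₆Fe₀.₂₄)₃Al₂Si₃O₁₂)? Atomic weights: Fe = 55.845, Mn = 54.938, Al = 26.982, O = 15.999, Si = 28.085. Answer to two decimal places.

Molar mass of (Mn₀.₇₆Fe₀.₂₄)₃Al₂Si₃O₁₂ = 2.28×54.938 + 0.72×55.845 + 2×26.982 + 3×28.085 + 12×15.999 = 495.674 g/mol.
Each formula unit contains 3 Si, equivalent to 3/1 = 3.0000 mol SiO2.
M(SiO2) = 1×28.085 + 2×15.999 = 60.083 g/mol.
Mass of SiO2 per formula unit = 3.0000 × 60.083 = 180.249 g.
SiO2 wt% = 180.249 / 495.674 × 100 = 36.36%.

36.36 wt%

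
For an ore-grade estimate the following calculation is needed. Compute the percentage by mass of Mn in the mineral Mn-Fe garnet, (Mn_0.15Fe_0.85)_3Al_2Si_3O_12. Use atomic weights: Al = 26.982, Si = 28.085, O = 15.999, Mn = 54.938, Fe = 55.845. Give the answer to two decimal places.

4.97 mass %

Formula mass = 0.45*54.938 + 2.55*55.845 + 2*26.982 + 3*28.085 + 12*15.999 = 497.334 g/mol, of which 24.722 g is Mn.
So Mn makes up 24.722/497.334 = 0.0497 of the mass, i.e. 4.97%.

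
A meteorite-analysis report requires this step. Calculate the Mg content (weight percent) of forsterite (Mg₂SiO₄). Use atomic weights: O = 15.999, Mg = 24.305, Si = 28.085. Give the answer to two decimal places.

M(Mg₂SiO₄) = 140.691 g/mol.
Mg contributes 2 × 24.305 = 48.610 g per mole.
48.610/140.691 = 0.3455 → 34.55%.

34.55 weight percent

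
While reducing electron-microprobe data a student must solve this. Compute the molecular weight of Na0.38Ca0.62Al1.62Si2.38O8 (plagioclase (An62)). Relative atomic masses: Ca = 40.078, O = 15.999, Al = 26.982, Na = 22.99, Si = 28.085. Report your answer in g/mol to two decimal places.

The formula mass is the sum 0.38×22.99 + 0.62×40.078 + 1.62×26.982 + 2.38×28.085 + 8×15.999.

272.13 g/mol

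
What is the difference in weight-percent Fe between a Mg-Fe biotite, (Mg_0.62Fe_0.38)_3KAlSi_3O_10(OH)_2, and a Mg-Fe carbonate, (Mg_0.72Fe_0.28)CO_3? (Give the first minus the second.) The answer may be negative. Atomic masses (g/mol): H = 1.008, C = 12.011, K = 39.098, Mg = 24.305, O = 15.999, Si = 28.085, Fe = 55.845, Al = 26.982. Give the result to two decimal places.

First mineral: 63.663 g Fe in 453.210 g formula = 14.05 wt% Fe.
Second mineral: 15.637 g Fe in 93.144 g formula = 16.79 wt% Fe.
14.05% − 16.79% gives a difference of -2.74 percentage points.

-2.74 percentage points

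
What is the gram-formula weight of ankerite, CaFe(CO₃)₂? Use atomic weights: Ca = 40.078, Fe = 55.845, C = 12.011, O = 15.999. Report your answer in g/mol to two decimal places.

215.94 g/mol

The formula mass is the sum 1*40.078 + 1*55.845 + 2*12.011 + 6*15.999.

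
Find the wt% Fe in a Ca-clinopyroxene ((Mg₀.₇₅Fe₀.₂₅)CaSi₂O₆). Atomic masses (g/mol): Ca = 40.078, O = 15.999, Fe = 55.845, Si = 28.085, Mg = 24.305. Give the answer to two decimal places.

Formula mass = 0.75×24.305 + 0.25×55.845 + 1×40.078 + 2×28.085 + 6×15.999 = 224.432 g/mol, of which 13.961 g is Fe.
So Fe makes up 13.961/224.432 = 0.0622 of the mass, i.e. 6.22%.

6.22 weight percent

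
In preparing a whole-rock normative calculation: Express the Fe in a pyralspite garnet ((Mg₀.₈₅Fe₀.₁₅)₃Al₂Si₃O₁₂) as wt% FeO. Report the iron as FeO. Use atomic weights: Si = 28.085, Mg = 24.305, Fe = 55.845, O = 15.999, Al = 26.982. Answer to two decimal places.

7.75 wt%

Formula mass = 417.315 g/mol.
0.45 Fe → 0.4500 mol FeO per formula unit; M(FeO) = 71.844, so FeO mass = 32.330 g.
32.330/417.315 × 100 = 7.75 wt%.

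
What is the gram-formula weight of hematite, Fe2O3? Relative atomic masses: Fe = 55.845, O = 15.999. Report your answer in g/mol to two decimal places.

The formula mass is the sum 2·55.845 + 3·15.999.

159.69 g/mol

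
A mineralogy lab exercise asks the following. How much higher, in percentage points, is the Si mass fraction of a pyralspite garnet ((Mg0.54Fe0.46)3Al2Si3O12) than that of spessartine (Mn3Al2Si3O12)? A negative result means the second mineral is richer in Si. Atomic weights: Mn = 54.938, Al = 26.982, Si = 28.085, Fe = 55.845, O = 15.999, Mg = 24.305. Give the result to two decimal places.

Si in (Mg0.54Fe0.46)3Al2Si3O12: molar mass 446.647 g/mol; 3×28.085 = 84.255 g → 18.86 wt%.
Si in Mn3Al2Si3O12: molar mass 495.021 g/mol; 3×28.085 = 84.255 g → 17.02 wt%.
Difference = 18.86 − 17.02 = 1.84 percentage points.

1.84 percentage points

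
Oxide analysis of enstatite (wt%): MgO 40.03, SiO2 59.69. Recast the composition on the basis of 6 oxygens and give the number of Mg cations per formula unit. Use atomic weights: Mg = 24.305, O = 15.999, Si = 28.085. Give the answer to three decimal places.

MgO (M=40.304): mol = 0.99320; Mg = 0.99320, O = 0.99320.
SiO2 (M=60.083): mol = 0.99346; Si = 0.99346, O = 1.98692.
ΣO = 2.98012; factor = 6/ΣO = 2.01334.
Mg apfu = 0.99320 × 2.01334 = 2.000.

2.000 Mg apfu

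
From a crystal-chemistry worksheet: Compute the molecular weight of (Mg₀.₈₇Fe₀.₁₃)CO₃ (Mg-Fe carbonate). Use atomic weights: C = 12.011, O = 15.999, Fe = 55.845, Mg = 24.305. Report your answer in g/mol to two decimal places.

88.41 g/mol

M = 0.87·24.305 + 0.13·55.845 + 1·12.011 + 3·15.999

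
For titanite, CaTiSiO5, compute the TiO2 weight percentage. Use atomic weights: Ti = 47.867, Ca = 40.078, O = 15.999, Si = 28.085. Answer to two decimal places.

40.74 wt%

Formula mass = 196.025 g/mol.
1 Ti → 1.0000 mol TiO2 per formula unit; M(TiO2) = 79.865, so TiO2 mass = 79.865 g.
79.865/196.025 × 100 = 40.74 wt%.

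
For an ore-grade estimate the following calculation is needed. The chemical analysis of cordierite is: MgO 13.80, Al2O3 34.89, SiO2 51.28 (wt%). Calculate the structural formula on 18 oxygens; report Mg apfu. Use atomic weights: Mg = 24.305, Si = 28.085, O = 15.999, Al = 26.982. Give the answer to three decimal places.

MgO: 13.80/40.304 = 0.34240 mol → 0.34240 mol Mg, 0.34240 mol O.
Al2O3: 34.89/101.961 = 0.34219 mol → 0.68438 mol Al, 1.02657 mol O.
SiO2: 51.28/60.083 = 0.85349 mol → 0.85349 mol Si, 1.70698 mol O.
Total oxygen = 3.07595 mol. Normalization factor = 18/3.07595 = 5.85185.
Mg per 18 O = 0.34240 × 5.85185 = 2.004.

2.004 Mg apfu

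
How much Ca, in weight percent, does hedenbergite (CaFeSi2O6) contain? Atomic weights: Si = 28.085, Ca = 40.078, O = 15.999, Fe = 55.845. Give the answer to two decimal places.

16.15 weight percent

M(CaFeSi2O6) = 248.087 g/mol.
Ca contributes 1 × 40.078 = 40.078 g per mole.
40.078/248.087 = 0.1615 → 16.15%.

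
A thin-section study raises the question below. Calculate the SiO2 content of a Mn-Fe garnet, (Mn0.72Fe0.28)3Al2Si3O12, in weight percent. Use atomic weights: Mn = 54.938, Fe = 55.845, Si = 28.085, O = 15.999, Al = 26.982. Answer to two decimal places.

M((Mn0.72Fe0.28)3Al2Si3O12) = 495.783 g/mol; M(SiO2) = 60.083 g/mol.
Moles SiO2 per formula unit = 3 Si ÷ 1 = 3.0000.
SiO2 fraction = (3.0000 × 60.083) / 495.783 = 180.249/495.783 = 0.3636.

36.36 wt%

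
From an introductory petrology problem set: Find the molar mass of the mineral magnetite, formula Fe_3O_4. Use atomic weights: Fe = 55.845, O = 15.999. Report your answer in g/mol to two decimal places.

Fe: 3 × 55.845 = 167.5350
O: 4 × 15.999 = 63.9960
Summing the contributions gives the formula mass.

231.53 g/mol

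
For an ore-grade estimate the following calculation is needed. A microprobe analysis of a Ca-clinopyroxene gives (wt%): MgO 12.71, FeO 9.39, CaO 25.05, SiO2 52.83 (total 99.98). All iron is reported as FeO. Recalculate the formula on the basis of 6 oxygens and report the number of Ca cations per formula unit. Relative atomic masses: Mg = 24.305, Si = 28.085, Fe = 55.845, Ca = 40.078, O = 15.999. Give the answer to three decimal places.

1.011 Ca apfu

12.71 wt% MgO ÷ 40.304 g/mol = 0.31535 mol, giving 0.31535 Mg and 0.31535 O.
9.39 wt% FeO ÷ 71.844 g/mol = 0.13070 mol, giving 0.13070 Fe and 0.13070 O.
25.05 wt% CaO ÷ 56.077 g/mol = 0.44671 mol, giving 0.44671 Ca and 0.44671 O.
52.83 wt% SiO2 ÷ 60.083 g/mol = 0.87928 mol, giving 0.87928 Si and 1.75856 O.
Oxygen sums to 2.65132; scaling by 6/2.65132 = 2.26302 puts the formula on 6 O.
Ca: 0.44671 × 2.26302 = 1.011 atoms per formula unit.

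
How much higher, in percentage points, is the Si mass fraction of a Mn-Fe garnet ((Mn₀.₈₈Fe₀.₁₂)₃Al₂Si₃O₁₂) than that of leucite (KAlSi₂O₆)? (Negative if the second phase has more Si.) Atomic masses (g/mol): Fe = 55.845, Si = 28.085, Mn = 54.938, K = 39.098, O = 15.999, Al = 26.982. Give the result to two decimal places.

-8.73 percentage points

M((Mn₀.₈₈Fe₀.₁₂)₃Al₂Si₃O₁₂) = 495.348 g/mol, so wt% Si = 84.255/495.348 × 100 = 17.01%.
M(KAlSi₂O₆) = 218.244 g/mol, so wt% Si = 56.170/218.244 × 100 = 25.74%.
17.01 − 25.74 = -8.73 pp.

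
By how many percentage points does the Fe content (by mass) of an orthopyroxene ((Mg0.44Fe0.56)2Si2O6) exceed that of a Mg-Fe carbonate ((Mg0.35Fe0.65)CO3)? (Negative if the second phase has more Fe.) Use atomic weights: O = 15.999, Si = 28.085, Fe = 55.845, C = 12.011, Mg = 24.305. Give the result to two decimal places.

-8.14 percentage points

Fe in (Mg0.44Fe0.56)2Si2O6: molar mass 236.099 g/mol; 1.12×55.845 = 62.546 g → 26.49 wt%.
Fe in (Mg0.35Fe0.65)CO3: molar mass 104.814 g/mol; 0.65×55.845 = 36.299 g → 34.63 wt%.
Difference = 26.49 − 34.63 = -8.14 percentage points.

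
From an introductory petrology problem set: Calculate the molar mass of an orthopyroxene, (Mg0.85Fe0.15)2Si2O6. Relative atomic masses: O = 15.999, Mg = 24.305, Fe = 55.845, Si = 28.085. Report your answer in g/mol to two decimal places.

The formula mass is the sum 1.70×24.305 + 0.30×55.845 + 2×28.085 + 6×15.999.

210.24 g/mol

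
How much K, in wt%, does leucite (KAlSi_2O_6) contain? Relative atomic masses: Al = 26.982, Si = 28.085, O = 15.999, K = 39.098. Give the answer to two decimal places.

17.91 wt%

Formula mass = 1·39.098 + 1·26.982 + 2·28.085 + 6·15.999 = 218.244 g/mol, of which 39.098 g is K.
So K makes up 39.098/218.244 = 0.1791 of the mass, i.e. 17.91%.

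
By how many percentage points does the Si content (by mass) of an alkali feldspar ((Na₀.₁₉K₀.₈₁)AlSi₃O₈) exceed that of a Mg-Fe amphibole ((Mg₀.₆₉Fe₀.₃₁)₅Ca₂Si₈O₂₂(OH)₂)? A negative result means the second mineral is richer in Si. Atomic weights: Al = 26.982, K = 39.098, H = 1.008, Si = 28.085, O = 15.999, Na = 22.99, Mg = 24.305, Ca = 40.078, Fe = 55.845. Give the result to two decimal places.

M((Na₀.₁₉K₀.₈₁)AlSi₃O₈) = 275.266 g/mol, so wt% Si = 84.255/275.266 × 100 = 30.61%.
M((Mg₀.₆₉Fe₀.₃₁)₅Ca₂Si₈O₂₂(OH)₂) = 861.240 g/mol, so wt% Si = 224.680/861.240 × 100 = 26.09%.
30.61 − 26.09 = 4.52 pp.

4.52 percentage points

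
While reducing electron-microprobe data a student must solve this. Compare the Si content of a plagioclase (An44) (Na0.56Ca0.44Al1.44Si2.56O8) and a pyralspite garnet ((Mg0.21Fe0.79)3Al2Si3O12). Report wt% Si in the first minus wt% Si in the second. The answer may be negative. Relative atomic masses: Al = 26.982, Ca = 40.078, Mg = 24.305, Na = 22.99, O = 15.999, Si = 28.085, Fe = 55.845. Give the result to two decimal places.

9.07 percentage points

First mineral: 71.898 g Si in 269.252 g formula = 26.70 wt% Si.
Second mineral: 84.255 g Si in 477.872 g formula = 17.63 wt% Si.
26.70% − 17.63% gives a difference of 9.07 percentage points.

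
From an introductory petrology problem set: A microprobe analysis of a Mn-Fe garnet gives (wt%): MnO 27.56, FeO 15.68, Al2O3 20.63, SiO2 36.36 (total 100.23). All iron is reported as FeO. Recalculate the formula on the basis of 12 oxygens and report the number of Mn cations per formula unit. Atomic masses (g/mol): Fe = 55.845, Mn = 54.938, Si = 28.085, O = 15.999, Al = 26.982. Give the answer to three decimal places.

1.923 Mn apfu

MnO: 27.56/70.937 = 0.38851 mol → 0.38851 mol Mn, 0.38851 mol O.
FeO: 15.68/71.844 = 0.21825 mol → 0.21825 mol Fe, 0.21825 mol O.
Al2O3: 20.63/101.961 = 0.20233 mol → 0.40466 mol Al, 0.60699 mol O.
SiO2: 36.36/60.083 = 0.60516 mol → 0.60516 mol Si, 1.21032 mol O.
Total oxygen = 2.42407 mol. Normalization factor = 12/2.42407 = 4.95035.
Mn per 12 O = 0.38851 × 4.95035 = 1.923.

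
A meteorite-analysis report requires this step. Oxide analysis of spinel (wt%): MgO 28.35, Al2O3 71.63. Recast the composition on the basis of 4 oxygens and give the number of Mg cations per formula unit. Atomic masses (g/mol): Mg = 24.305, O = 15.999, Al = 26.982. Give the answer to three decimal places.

1.001 Mg apfu

MgO (M=40.304): mol = 0.70340; Mg = 0.70340, O = 0.70340.
Al2O3 (M=101.961): mol = 0.70252; Al = 1.40504, O = 2.10756.
ΣO = 2.81096; factor = 4/ΣO = 1.42300.
Mg apfu = 0.70340 × 1.42300 = 1.001.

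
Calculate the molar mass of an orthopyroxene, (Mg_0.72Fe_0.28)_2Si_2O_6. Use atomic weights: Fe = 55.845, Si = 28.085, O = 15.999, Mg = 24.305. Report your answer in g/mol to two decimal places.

Mg: 1.44 × 24.305 = 34.9992
Fe: 0.56 × 55.845 = 31.2732
Si: 2 × 28.085 = 56.1700
O: 6 × 15.999 = 95.9940
Summing the contributions gives the formula mass.

218.44 g/mol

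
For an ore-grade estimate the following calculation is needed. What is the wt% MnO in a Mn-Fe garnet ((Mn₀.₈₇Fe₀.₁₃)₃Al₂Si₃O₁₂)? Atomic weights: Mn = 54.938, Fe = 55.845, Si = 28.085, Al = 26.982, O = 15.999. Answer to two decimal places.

Formula mass = 495.375 g/mol.
2.61 Mn → 2.6100 mol MnO per formula unit; M(MnO) = 70.937, so MnO mass = 185.146 g.
185.146/495.375 × 100 = 37.37 wt%.

37.37 wt%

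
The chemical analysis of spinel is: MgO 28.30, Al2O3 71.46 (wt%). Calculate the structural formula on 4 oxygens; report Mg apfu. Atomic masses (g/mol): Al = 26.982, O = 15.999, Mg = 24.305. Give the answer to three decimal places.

1.001 Mg apfu

MgO: 28.30/40.304 = 0.70216 mol → 0.70216 mol Mg, 0.70216 mol O.
Al2O3: 71.46/101.961 = 0.70086 mol → 1.40172 mol Al, 2.10258 mol O.
Total oxygen = 2.80474 mol. Normalization factor = 4/2.80474 = 1.42616.
Mg per 4 O = 0.70216 × 1.42616 = 1.001.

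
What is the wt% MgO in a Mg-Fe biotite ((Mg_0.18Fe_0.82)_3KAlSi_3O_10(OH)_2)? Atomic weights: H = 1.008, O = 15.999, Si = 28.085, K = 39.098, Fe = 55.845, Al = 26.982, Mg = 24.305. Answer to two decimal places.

M((Mg_0.18Fe_0.82)_3KAlSi_3O_10(OH)_2) = 494.842 g/mol; M(MgO) = 40.304 g/mol.
Moles MgO per formula unit = 0.54 Mg ÷ 1 = 0.5400.
MgO fraction = (0.5400 × 40.304) / 494.842 = 21.764/494.842 = 0.0440.

4.40 wt%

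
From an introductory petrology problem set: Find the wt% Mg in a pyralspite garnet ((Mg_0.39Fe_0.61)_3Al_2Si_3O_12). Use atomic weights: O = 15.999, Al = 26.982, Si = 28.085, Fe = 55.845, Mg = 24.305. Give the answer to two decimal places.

Molar mass of (Mg_0.39Fe_0.61)_3Al_2Si_3O_12: 1.17·24.305 + 1.83·55.845 + 2·26.982 + 3·28.085 + 12·15.999 = 460.840 g/mol.
Mass of Mg per formula unit: 1.17 × 24.305 = 28.437 g.
Weight fraction Mg = 28.437 / 460.840 = 0.0617.

6.17 wt%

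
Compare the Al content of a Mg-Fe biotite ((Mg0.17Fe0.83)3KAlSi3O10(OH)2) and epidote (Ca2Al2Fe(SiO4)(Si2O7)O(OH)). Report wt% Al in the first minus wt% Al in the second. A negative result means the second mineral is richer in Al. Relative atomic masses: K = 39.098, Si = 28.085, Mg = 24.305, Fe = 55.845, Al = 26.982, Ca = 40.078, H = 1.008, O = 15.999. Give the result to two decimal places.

M((Mg0.17Fe0.83)3KAlSi3O10(OH)2) = 495.789 g/mol, so wt% Al = 26.982/495.789 × 100 = 5.44%.
M(Ca2Al2Fe(SiO4)(Si2O7)O(OH)) = 483.215 g/mol, so wt% Al = 53.964/483.215 × 100 = 11.17%.
5.44 − 11.17 = -5.73 pp.

-5.73 percentage points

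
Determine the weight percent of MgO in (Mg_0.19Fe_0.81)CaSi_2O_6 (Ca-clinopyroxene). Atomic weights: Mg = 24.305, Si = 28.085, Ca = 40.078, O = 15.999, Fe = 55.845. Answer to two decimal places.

3.16 wt%

M((Mg_0.19Fe_0.81)CaSi_2O_6) = 242.094 g/mol; M(MgO) = 40.304 g/mol.
Moles MgO per formula unit = 0.19 Mg ÷ 1 = 0.1900.
MgO fraction = (0.1900 × 40.304) / 242.094 = 7.658/242.094 = 0.0316.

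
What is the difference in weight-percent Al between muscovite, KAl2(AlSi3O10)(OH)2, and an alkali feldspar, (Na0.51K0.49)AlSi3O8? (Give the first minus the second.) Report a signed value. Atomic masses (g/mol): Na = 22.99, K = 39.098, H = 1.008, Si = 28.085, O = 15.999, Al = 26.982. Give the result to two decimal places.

10.33 percentage points

M(KAl2(AlSi3O10)(OH)2) = 398.303 g/mol, so wt% Al = 80.946/398.303 × 100 = 20.32%.
M((Na0.51K0.49)AlSi3O8) = 270.112 g/mol, so wt% Al = 26.982/270.112 × 100 = 9.99%.
20.32 − 9.99 = 10.33 pp.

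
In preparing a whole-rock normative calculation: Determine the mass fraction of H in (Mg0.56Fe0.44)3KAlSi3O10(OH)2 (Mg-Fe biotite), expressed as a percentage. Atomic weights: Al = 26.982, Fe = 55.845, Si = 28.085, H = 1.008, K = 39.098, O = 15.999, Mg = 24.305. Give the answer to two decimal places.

0.44 mass %

M((Mg0.56Fe0.44)3KAlSi3O10(OH)2) = 458.887 g/mol.
H contributes 2 × 1.008 = 2.016 g per mole.
2.016/458.887 = 0.0044 → 0.44%.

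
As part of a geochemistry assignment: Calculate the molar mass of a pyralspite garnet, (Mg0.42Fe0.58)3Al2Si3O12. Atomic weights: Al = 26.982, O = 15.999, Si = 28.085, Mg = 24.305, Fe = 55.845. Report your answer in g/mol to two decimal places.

458.00 g/mol

M = 1.26·24.305 + 1.74·55.845 + 2·26.982 + 3·28.085 + 12·15.999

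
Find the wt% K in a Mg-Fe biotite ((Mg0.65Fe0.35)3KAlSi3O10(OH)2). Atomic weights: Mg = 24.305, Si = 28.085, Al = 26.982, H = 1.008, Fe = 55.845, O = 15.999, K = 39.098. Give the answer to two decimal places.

M((Mg0.65Fe0.35)3KAlSi3O10(OH)2) = 450.371 g/mol.
K contributes 1 × 39.098 = 39.098 g per mole.
39.098/450.371 = 0.0868 → 8.68%.

8.68 weight percent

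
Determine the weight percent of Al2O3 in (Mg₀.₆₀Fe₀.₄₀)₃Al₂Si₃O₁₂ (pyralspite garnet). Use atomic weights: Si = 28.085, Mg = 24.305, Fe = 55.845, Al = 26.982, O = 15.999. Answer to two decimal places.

23.12 wt%

M((Mg₀.₆₀Fe₀.₄₀)₃Al₂Si₃O₁₂) = 440.970 g/mol; M(Al2O3) = 101.961 g/mol.
Moles Al2O3 per formula unit = 2 Al ÷ 2 = 1.0000.
Al2O3 fraction = (1.0000 × 101.961) / 440.970 = 101.961/440.970 = 0.2312.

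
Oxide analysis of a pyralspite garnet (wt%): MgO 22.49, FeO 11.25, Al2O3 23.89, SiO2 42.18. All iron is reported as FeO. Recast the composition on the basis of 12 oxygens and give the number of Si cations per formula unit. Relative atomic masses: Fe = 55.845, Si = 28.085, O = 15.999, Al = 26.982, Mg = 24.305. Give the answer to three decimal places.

2.986 Si apfu

MgO: 22.49/40.304 = 0.55801 mol → 0.55801 mol Mg, 0.55801 mol O.
FeO: 11.25/71.844 = 0.15659 mol → 0.15659 mol Fe, 0.15659 mol O.
Al2O3: 23.89/101.961 = 0.23431 mol → 0.46862 mol Al, 0.70293 mol O.
SiO2: 42.18/60.083 = 0.70203 mol → 0.70203 mol Si, 1.40406 mol O.
Total oxygen = 2.82159 mol. Normalization factor = 12/2.82159 = 4.25292.
Si per 12 O = 0.70203 × 4.25292 = 2.986.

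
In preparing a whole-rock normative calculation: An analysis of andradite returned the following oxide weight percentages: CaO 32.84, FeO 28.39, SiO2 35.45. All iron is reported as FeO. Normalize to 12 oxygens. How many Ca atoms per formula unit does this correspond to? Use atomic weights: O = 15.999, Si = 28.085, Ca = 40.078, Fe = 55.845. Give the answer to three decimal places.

CaO: 32.84/56.077 = 0.58562 mol → 0.58562 mol Ca, 0.58562 mol O.
FeO: 28.39/71.844 = 0.39516 mol → 0.39516 mol Fe, 0.39516 mol O.
SiO2: 35.45/60.083 = 0.59002 mol → 0.59002 mol Si, 1.18004 mol O.
Total oxygen = 2.16082 mol. Normalization factor = 12/2.16082 = 5.55345.
Ca per 12 O = 0.58562 × 5.55345 = 3.252.

3.252 Ca apfu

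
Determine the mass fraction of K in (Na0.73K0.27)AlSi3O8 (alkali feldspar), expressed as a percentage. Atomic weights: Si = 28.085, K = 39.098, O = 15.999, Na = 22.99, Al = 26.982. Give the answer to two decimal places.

M((Na0.73K0.27)AlSi3O8) = 266.568 g/mol.
K contributes 0.27 × 39.098 = 10.556 g per mole.
10.556/266.568 = 0.0396 → 3.96%.

3.96 weight percent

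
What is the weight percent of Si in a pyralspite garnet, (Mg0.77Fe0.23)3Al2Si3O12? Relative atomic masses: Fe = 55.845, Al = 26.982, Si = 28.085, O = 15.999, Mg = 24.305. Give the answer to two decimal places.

Molar mass of (Mg0.77Fe0.23)3Al2Si3O12: 2.31·24.305 + 0.69·55.845 + 2·26.982 + 3·28.085 + 12·15.999 = 424.885 g/mol.
Mass of Si per formula unit: 3 × 28.085 = 84.255 g.
Weight fraction Si = 84.255 / 424.885 = 0.1983.

19.83 mass %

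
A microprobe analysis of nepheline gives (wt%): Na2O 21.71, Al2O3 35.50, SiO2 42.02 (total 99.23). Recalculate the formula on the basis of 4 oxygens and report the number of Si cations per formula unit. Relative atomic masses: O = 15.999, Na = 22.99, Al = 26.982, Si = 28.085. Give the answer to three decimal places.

21.71 wt% Na2O ÷ 61.979 g/mol = 0.35028 mol, giving 0.70056 Na and 0.35028 O.
35.50 wt% Al2O3 ÷ 101.961 g/mol = 0.34817 mol, giving 0.69634 Al and 1.04451 O.
42.02 wt% SiO2 ÷ 60.083 g/mol = 0.69937 mol, giving 0.69937 Si and 1.39874 O.
Oxygen sums to 2.79353; scaling by 4/2.79353 = 1.43188 puts the formula on 4 O.
Si: 0.69937 × 1.43188 = 1.001 atoms per formula unit.

1.001 Si apfu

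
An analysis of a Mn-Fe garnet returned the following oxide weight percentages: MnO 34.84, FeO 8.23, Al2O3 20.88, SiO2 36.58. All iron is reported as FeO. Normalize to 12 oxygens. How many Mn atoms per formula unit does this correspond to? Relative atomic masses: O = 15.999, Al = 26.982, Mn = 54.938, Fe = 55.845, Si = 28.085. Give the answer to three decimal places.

2.418 Mn apfu

34.84 wt% MnO ÷ 70.937 g/mol = 0.49114 mol, giving 0.49114 Mn and 0.49114 O.
8.23 wt% FeO ÷ 71.844 g/mol = 0.11455 mol, giving 0.11455 Fe and 0.11455 O.
20.88 wt% Al2O3 ÷ 101.961 g/mol = 0.20478 mol, giving 0.40956 Al and 0.61434 O.
36.58 wt% SiO2 ÷ 60.083 g/mol = 0.60882 mol, giving 0.60882 Si and 1.21764 O.
Oxygen sums to 2.43767; scaling by 12/2.43767 = 4.92273 puts the formula on 12 O.
Mn: 0.49114 × 4.92273 = 2.418 atoms per formula unit.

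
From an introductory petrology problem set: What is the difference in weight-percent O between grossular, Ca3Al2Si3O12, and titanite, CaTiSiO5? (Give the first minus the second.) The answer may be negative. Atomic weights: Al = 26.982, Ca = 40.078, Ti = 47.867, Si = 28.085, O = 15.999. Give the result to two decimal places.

1.81 percentage points

O in Ca3Al2Si3O12: molar mass 450.441 g/mol; 12×15.999 = 191.988 g → 42.62 wt%.
O in CaTiSiO5: molar mass 196.025 g/mol; 5×15.999 = 79.995 g → 40.81 wt%.
Difference = 42.62 − 40.81 = 1.81 percentage points.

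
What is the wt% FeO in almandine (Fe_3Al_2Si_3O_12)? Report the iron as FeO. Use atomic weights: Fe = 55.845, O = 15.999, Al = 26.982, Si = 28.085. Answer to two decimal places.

M(Fe_3Al_2Si_3O_12) = 497.742 g/mol; M(FeO) = 71.844 g/mol.
Moles FeO per formula unit = 3 Fe ÷ 1 = 3.0000.
FeO fraction = (3.0000 × 71.844) / 497.742 = 215.532/497.742 = 0.4330.

43.30 wt%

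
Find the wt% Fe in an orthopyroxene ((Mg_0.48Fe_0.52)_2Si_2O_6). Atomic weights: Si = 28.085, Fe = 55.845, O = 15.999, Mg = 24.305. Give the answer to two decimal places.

24.87 weight percent

Molar mass of (Mg_0.48Fe_0.52)_2Si_2O_6: 0.96*24.305 + 1.04*55.845 + 2*28.085 + 6*15.999 = 233.576 g/mol.
Mass of Fe per formula unit: 1.04 × 55.845 = 58.079 g.
Weight fraction Fe = 58.079 / 233.576 = 0.2487.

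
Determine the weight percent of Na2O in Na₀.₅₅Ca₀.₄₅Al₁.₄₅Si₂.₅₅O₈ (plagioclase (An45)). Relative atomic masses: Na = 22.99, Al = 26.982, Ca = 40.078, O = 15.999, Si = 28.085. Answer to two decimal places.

6.33 wt%

M(Na₀.₅₅Ca₀.₄₅Al₁.₄₅Si₂.₅₅O₈) = 269.412 g/mol; M(Na2O) = 61.979 g/mol.
Moles Na2O per formula unit = 0.55 Na ÷ 2 = 0.2750.
Na2O fraction = (0.2750 × 61.979) / 269.412 = 17.044/269.412 = 0.0633.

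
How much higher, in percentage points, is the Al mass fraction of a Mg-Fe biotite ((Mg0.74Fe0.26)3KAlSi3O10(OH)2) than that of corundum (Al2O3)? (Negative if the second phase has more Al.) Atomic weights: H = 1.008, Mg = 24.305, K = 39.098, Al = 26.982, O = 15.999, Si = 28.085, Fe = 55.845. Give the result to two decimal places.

First mineral: 26.982 g Al in 441.855 g formula = 6.11 wt% Al.
Second mineral: 53.964 g Al in 101.961 g formula = 52.93 wt% Al.
6.11% − 52.93% gives a difference of -46.82 percentage points.

-46.82 percentage points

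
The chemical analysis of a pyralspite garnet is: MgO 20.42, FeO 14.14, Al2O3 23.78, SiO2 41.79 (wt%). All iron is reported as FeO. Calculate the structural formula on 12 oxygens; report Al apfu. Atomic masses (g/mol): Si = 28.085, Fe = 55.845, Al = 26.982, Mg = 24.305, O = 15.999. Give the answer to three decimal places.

2.003 Al apfu

20.42 wt% MgO ÷ 40.304 g/mol = 0.50665 mol, giving 0.50665 Mg and 0.50665 O.
14.14 wt% FeO ÷ 71.844 g/mol = 0.19682 mol, giving 0.19682 Fe and 0.19682 O.
23.78 wt% Al2O3 ÷ 101.961 g/mol = 0.23323 mol, giving 0.46646 Al and 0.69969 O.
41.79 wt% SiO2 ÷ 60.083 g/mol = 0.69554 mol, giving 0.69554 Si and 1.39108 O.
Oxygen sums to 2.79424; scaling by 12/2.79424 = 4.29455 puts the formula on 12 O.
Al: 0.46646 × 4.29455 = 2.003 atoms per formula unit.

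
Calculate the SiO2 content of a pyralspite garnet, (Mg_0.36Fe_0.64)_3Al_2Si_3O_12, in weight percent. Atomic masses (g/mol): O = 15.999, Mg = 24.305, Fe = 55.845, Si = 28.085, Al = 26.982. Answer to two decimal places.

38.87 wt%

Formula mass = 463.679 g/mol.
3 Si → 3.0000 mol SiO2 per formula unit; M(SiO2) = 60.083, so SiO2 mass = 180.249 g.
180.249/463.679 × 100 = 38.87 wt%.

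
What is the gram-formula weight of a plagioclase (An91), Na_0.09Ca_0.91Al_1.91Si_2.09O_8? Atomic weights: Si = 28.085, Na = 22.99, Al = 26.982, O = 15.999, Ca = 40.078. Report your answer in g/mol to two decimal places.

276.77 g/mol

The formula mass is the sum 0.09·22.99 + 0.91·40.078 + 1.91·26.982 + 2.09·28.085 + 8·15.999.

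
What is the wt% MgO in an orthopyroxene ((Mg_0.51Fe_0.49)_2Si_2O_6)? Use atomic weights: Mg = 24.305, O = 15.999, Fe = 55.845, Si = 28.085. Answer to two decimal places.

17.74 wt%

M((Mg_0.51Fe_0.49)_2Si_2O_6) = 231.683 g/mol; M(MgO) = 40.304 g/mol.
Moles MgO per formula unit = 1.02 Mg ÷ 1 = 1.0200.
MgO fraction = (1.0200 × 40.304) / 231.683 = 41.110/231.683 = 0.1774.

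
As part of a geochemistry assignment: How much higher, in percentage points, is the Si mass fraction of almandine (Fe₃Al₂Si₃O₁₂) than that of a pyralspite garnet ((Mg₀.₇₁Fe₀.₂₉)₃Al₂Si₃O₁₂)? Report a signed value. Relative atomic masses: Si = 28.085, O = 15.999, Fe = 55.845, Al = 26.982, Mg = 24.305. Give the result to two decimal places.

Si in Fe₃Al₂Si₃O₁₂: molar mass 497.742 g/mol; 3×28.085 = 84.255 g → 16.93 wt%.
Si in (Mg₀.₇₁Fe₀.₂₉)₃Al₂Si₃O₁₂: molar mass 430.562 g/mol; 3×28.085 = 84.255 g → 19.57 wt%.
Difference = 16.93 − 19.57 = -2.64 percentage points.

-2.64 percentage points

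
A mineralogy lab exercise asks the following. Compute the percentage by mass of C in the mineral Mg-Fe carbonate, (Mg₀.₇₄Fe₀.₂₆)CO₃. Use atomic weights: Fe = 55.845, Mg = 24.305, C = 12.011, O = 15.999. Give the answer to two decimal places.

12.98 mass %

M((Mg₀.₇₄Fe₀.₂₆)CO₃) = 92.513 g/mol.
C contributes 1 × 12.011 = 12.011 g per mole.
12.011/92.513 = 0.1298 → 12.98%.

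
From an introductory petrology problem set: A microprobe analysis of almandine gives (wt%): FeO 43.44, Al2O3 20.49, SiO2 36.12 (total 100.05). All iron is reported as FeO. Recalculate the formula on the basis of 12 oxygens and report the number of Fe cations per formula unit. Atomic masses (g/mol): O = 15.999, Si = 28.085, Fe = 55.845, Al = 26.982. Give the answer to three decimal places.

3.011 Fe apfu

43.44 wt% FeO ÷ 71.844 g/mol = 0.60464 mol, giving 0.60464 Fe and 0.60464 O.
20.49 wt% Al2O3 ÷ 101.961 g/mol = 0.20096 mol, giving 0.40192 Al and 0.60288 O.
36.12 wt% SiO2 ÷ 60.083 g/mol = 0.60117 mol, giving 0.60117 Si and 1.20234 O.
Oxygen sums to 2.40986; scaling by 12/2.40986 = 4.97954 puts the formula on 12 O.
Fe: 0.60464 × 4.97954 = 3.011 atoms per formula unit.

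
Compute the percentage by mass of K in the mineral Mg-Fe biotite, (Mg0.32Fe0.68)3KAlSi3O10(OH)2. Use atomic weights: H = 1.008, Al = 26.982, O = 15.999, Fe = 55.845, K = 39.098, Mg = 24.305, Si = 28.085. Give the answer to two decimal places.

Molar mass of (Mg0.32Fe0.68)3KAlSi3O10(OH)2: 0.96·24.305 + 2.04·55.845 + 1·39.098 + 1·26.982 + 3·28.085 + 12·15.999 + 2·1.008 = 481.596 g/mol.
Mass of K per formula unit: 1 × 39.098 = 39.098 g.
Weight fraction K = 39.098 / 481.596 = 0.0812.

8.12 wt%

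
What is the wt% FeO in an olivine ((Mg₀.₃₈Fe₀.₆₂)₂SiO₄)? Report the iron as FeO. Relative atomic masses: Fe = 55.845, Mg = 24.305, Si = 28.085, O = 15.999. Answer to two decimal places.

49.55 wt%

Molar mass of (Mg₀.₃₈Fe₀.₆₂)₂SiO₄ = 0.76×24.305 + 1.24×55.845 + 1×28.085 + 4×15.999 = 179.801 g/mol.
Each formula unit contains 1.24 Fe, equivalent to 1.24/1 = 1.2400 mol FeO.
M(FeO) = 1×55.845 + 1×15.999 = 71.844 g/mol.
Mass of FeO per formula unit = 1.2400 × 71.844 = 89.087 g.
FeO wt% = 89.087 / 179.801 × 100 = 49.55%.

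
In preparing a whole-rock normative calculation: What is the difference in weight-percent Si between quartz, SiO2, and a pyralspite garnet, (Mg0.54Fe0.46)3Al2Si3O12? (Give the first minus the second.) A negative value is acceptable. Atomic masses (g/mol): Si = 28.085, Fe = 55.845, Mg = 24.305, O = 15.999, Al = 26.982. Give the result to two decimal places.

First mineral: 28.085 g Si in 60.083 g formula = 46.74 wt% Si.
Second mineral: 84.255 g Si in 446.647 g formula = 18.86 wt% Si.
46.74% − 18.86% gives a difference of 27.88 percentage points.

27.88 percentage points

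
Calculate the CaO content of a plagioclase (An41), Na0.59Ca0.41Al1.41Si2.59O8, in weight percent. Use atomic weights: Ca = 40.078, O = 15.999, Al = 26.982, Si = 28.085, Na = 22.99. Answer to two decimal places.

Molar mass of Na0.59Ca0.41Al1.41Si2.59O8 = 0.59×22.99 + 0.41×40.078 + 1.41×26.982 + 2.59×28.085 + 8×15.999 = 268.773 g/mol.
Each formula unit contains 0.41 Ca, equivalent to 0.41/1 = 0.4100 mol CaO.
M(CaO) = 1×40.078 + 1×15.999 = 56.077 g/mol.
Mass of CaO per formula unit = 0.4100 × 56.077 = 22.992 g.
CaO wt% = 22.992 / 268.773 × 100 = 8.55%.

8.55 wt%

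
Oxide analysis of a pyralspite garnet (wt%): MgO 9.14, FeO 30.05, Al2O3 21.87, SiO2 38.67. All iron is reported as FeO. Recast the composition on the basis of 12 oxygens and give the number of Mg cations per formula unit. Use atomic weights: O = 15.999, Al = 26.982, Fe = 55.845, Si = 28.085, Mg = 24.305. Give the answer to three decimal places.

1.057 Mg apfu

MgO (M=40.304): mol = 0.22678; Mg = 0.22678, O = 0.22678.
FeO (M=71.844): mol = 0.41827; Fe = 0.41827, O = 0.41827.
Al2O3 (M=101.961): mol = 0.21449; Al = 0.42898, O = 0.64347.
SiO2 (M=60.083): mol = 0.64361; Si = 0.64361, O = 1.28722.
ΣO = 2.57574; factor = 12/ΣO = 4.65886.
Mg apfu = 0.22678 × 4.65886 = 1.057.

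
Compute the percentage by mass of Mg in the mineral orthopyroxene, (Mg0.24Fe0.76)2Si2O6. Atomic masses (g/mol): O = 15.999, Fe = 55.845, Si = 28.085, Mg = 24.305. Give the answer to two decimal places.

Molar mass of (Mg0.24Fe0.76)2Si2O6: 0.48×24.305 + 1.52×55.845 + 2×28.085 + 6×15.999 = 248.715 g/mol.
Mass of Mg per formula unit: 0.48 × 24.305 = 11.666 g.
Weight fraction Mg = 11.666 / 248.715 = 0.0469.

4.69 wt%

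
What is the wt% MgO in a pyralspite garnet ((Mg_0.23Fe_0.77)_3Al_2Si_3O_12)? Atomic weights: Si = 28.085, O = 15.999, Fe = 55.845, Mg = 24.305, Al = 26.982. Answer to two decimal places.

Formula mass = 475.979 g/mol.
0.69 Mg → 0.6900 mol MgO per formula unit; M(MgO) = 40.304, so MgO mass = 27.810 g.
27.810/475.979 × 100 = 5.84 wt%.

5.84 wt%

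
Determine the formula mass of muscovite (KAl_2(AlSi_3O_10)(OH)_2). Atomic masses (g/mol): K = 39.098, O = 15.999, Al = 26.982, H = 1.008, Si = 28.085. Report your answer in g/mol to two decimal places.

K: 1 × 39.098 = 39.0980
Al: 3 × 26.982 = 80.9460
Si: 3 × 28.085 = 84.2550
O: 12 × 15.999 = 191.9880
H: 2 × 1.008 = 2.0160
Summing the contributions gives the formula mass.

398.30 g/mol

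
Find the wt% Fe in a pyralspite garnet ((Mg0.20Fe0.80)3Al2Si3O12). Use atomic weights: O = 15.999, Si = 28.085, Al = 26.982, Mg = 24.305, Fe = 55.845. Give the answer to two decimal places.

27.99 weight percent

Formula mass = 0.60*24.305 + 2.40*55.845 + 2*26.982 + 3*28.085 + 12*15.999 = 478.818 g/mol, of which 134.028 g is Fe.
So Fe makes up 134.028/478.818 = 0.2799 of the mass, i.e. 27.99%.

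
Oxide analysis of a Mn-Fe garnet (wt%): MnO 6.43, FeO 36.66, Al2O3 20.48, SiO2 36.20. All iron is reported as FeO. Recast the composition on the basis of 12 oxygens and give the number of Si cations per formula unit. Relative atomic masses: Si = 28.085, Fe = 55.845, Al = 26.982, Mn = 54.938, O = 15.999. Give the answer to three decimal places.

MnO: 6.43/70.937 = 0.09064 mol → 0.09064 mol Mn, 0.09064 mol O.
FeO: 36.66/71.844 = 0.51027 mol → 0.51027 mol Fe, 0.51027 mol O.
Al2O3: 20.48/101.961 = 0.20086 mol → 0.40172 mol Al, 0.60258 mol O.
SiO2: 36.20/60.083 = 0.60250 mol → 0.60250 mol Si, 1.20500 mol O.
Total oxygen = 2.40849 mol. Normalization factor = 12/2.40849 = 4.98237.
Si per 12 O = 0.60250 × 4.98237 = 3.002.

3.002 Si apfu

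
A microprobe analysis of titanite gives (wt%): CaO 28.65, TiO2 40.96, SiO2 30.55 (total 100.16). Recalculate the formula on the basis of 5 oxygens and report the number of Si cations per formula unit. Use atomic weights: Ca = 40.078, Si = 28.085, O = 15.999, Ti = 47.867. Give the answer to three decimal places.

0.996 Si apfu

CaO: 28.65/56.077 = 0.51090 mol → 0.51090 mol Ca, 0.51090 mol O.
TiO2: 40.96/79.865 = 0.51287 mol → 0.51287 mol Ti, 1.02574 mol O.
SiO2: 30.55/60.083 = 0.50846 mol → 0.50846 mol Si, 1.01692 mol O.
Total oxygen = 2.55356 mol. Normalization factor = 5/2.55356 = 1.95805.
Si per 5 O = 0.50846 × 1.95805 = 0.996.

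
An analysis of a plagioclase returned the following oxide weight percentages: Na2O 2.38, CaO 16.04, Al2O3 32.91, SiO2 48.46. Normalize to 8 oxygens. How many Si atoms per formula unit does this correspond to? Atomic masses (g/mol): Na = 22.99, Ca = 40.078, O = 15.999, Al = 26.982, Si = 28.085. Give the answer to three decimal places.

2.38 wt% Na2O ÷ 61.979 g/mol = 0.03840 mol, giving 0.07680 Na and 0.03840 O.
16.04 wt% CaO ÷ 56.077 g/mol = 0.28604 mol, giving 0.28604 Ca and 0.28604 O.
32.91 wt% Al2O3 ÷ 101.961 g/mol = 0.32277 mol, giving 0.64554 Al and 0.96831 O.
48.46 wt% SiO2 ÷ 60.083 g/mol = 0.80655 mol, giving 0.80655 Si and 1.61310 O.
Oxygen sums to 2.90585; scaling by 8/2.90585 = 2.75307 puts the formula on 8 O.
Si: 0.80655 × 2.75307 = 2.220 atoms per formula unit.

2.220 Si apfu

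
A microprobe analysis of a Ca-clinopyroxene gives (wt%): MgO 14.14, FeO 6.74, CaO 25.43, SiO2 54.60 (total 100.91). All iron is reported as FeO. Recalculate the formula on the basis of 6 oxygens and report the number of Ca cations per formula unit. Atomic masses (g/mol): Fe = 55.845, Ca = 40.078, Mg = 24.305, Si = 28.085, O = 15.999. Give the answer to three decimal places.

MgO: 14.14/40.304 = 0.35083 mol → 0.35083 mol Mg, 0.35083 mol O.
FeO: 6.74/71.844 = 0.09381 mol → 0.09381 mol Fe, 0.09381 mol O.
CaO: 25.43/56.077 = 0.45348 mol → 0.45348 mol Ca, 0.45348 mol O.
SiO2: 54.60/60.083 = 0.90874 mol → 0.90874 mol Si, 1.81748 mol O.
Total oxygen = 2.71560 mol. Normalization factor = 6/2.71560 = 2.20946.
Ca per 6 O = 0.45348 × 2.20946 = 1.002.

1.002 Ca apfu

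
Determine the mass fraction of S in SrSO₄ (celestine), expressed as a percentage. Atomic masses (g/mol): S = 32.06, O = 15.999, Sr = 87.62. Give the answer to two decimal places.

17.45 mass %

Formula mass = 1×87.62 + 1×32.06 + 4×15.999 = 183.676 g/mol, of which 32.060 g is S.
So S makes up 32.060/183.676 = 0.1745 of the mass, i.e. 17.45%.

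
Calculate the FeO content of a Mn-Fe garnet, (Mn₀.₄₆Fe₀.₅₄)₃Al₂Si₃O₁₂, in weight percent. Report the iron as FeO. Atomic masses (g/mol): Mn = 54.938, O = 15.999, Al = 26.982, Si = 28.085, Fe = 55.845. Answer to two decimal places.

23.44 wt%

M((Mn₀.₄₆Fe₀.₅₄)₃Al₂Si₃O₁₂) = 496.490 g/mol; M(FeO) = 71.844 g/mol.
Moles FeO per formula unit = 1.62 Fe ÷ 1 = 1.6200.
FeO fraction = (1.6200 × 71.844) / 496.490 = 116.387/496.490 = 0.2344.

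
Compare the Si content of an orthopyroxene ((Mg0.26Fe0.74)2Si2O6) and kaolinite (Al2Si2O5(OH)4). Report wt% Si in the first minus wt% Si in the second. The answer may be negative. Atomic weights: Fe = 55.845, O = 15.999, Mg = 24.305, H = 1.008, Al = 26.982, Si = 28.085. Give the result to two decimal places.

0.94 percentage points

Si in (Mg0.26Fe0.74)2Si2O6: molar mass 247.453 g/mol; 2×28.085 = 56.170 g → 22.70 wt%.
Si in Al2Si2O5(OH)4: molar mass 258.157 g/mol; 2×28.085 = 56.170 g → 21.76 wt%.
Difference = 22.70 − 21.76 = 0.94 percentage points.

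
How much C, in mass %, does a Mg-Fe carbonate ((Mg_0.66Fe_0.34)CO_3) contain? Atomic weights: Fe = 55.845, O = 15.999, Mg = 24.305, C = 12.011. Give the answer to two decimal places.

12.64 mass %

Formula mass = 0.66*24.305 + 0.34*55.845 + 1*12.011 + 3*15.999 = 95.037 g/mol, of which 12.011 g is C.
So C makes up 12.011/95.037 = 0.1264 of the mass, i.e. 12.64%.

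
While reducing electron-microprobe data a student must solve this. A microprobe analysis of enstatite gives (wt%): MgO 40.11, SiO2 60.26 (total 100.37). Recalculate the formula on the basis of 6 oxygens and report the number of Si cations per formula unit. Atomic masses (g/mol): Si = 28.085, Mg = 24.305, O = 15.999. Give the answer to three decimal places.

MgO: 40.11/40.304 = 0.99519 mol → 0.99519 mol Mg, 0.99519 mol O.
SiO2: 60.26/60.083 = 1.00295 mol → 1.00295 mol Si, 2.00590 mol O.
Total oxygen = 3.00109 mol. Normalization factor = 6/3.00109 = 1.99927.
Si per 6 O = 1.00295 × 1.99927 = 2.005.

2.005 Si apfu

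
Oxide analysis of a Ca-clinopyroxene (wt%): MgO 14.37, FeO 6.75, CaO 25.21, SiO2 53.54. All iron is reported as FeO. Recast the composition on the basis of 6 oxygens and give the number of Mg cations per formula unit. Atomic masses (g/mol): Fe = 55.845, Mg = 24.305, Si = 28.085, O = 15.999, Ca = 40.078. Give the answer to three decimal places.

MgO (M=40.304): mol = 0.35654; Mg = 0.35654, O = 0.35654.
FeO (M=71.844): mol = 0.09395; Fe = 0.09395, O = 0.09395.
CaO (M=56.077): mol = 0.44956; Ca = 0.44956, O = 0.44956.
SiO2 (M=60.083): mol = 0.89110; Si = 0.89110, O = 1.78220.
ΣO = 2.68225; factor = 6/ΣO = 2.23693.
Mg apfu = 0.35654 × 2.23693 = 0.798.

0.798 Mg apfu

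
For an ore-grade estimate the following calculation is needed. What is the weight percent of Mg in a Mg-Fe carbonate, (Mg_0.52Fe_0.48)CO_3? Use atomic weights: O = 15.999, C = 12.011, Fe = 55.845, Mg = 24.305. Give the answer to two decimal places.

Molar mass of (Mg_0.52Fe_0.48)CO_3: 0.52×24.305 + 0.48×55.845 + 1×12.011 + 3×15.999 = 99.452 g/mol.
Mass of Mg per formula unit: 0.52 × 24.305 = 12.639 g.
Weight fraction Mg = 12.639 / 99.452 = 0.1271.

12.71 weight percent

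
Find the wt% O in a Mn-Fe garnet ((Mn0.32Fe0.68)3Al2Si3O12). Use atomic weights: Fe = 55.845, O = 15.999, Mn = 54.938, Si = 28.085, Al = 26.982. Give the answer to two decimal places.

38.64 mass %

M((Mn0.32Fe0.68)3Al2Si3O12) = 496.871 g/mol.
O contributes 12 × 15.999 = 191.988 g per mole.
191.988/496.871 = 0.3864 → 38.64%.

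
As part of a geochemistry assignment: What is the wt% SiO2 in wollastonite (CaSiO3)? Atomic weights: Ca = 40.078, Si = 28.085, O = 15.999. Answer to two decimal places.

51.72 wt%

M(CaSiO3) = 116.160 g/mol; M(SiO2) = 60.083 g/mol.
Moles SiO2 per formula unit = 1 Si ÷ 1 = 1.0000.
SiO2 fraction = (1.0000 × 60.083) / 116.160 = 60.083/116.160 = 0.5172.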